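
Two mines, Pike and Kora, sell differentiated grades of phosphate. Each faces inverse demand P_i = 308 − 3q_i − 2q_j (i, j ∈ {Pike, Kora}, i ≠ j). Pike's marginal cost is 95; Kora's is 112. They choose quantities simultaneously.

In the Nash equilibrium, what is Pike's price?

178.0625

Mine Pike's profit: π = q_{Pike}(308 − 3q_{Pike} − 2q_{Kora}) − 95q_{Pike}.
∂π/∂q_{Pike} = 213 − 6q_{Pike} − 2q_{Kora} = 0 ⇒ q_{Pike} = 35.5 − (1/3)q_{Kora}.
Similarly q_{Kora} = 98/3 − (1/3)q_{Pike}.
Plugging q_{Kora} into Pike's best response: q_{Pike} = 35.5 − (1/3)(98/3 − (1/3)q_{Pike}) ⇒ (8/9)q_{Pike} = 443/18, so q_{Pike} = 27.6875.
Then q_{Kora} = 98/3 − (1/3)·27.6875 = 23.4375.
P_{Pike} = 308 − 3·27.6875 − 2·23.4375 = 178.0625.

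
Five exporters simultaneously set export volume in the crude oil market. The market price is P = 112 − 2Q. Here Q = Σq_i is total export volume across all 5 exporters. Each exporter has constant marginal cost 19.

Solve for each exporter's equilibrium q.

7.75

A representative exporter's profit is π_i = q_i(112 − 2Q) − 19q_i, with Q = q_i + Σ_{j≠i} q_j.
First-order condition: 93 − 4q_i − 2Σ_{j≠i} q_j = 0.
With identical exporters, set every q_j = q: then 93 − 4q − 8q = 0, i.e. q = 93/12 = 7.75.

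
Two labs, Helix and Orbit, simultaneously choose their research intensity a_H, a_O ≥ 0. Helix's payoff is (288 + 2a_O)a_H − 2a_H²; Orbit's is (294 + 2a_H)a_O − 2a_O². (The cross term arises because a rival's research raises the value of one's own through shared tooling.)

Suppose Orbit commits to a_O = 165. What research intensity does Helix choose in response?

154.5

Expanding Helix's payoff: 288a_H + 2a_Oa_H − 2a_H².
∂π/∂a_H = 288 + 2a_O − 4a_H = 0, so a_H = 72 + 0.5a_O.
At a_O = 165: a_H = 72 + 0.5·165 = 154.5.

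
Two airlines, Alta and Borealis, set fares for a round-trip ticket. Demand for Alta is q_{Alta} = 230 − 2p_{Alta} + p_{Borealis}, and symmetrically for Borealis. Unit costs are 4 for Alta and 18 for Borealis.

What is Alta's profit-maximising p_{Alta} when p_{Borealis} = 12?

62.5

Alta's profit: π = (p_{Alta} − 4)(230 − 2p_{Alta} + p_{Borealis}).
∂π/∂p_{Alta} = 238 − 4p_{Alta} + p_{Borealis} = 0 ⇒ p_{Alta} = 59.5 + 0.25p_{Borealis}.
At p_{Borealis} = 12: p_{Alta} = 59.5 + 0.25·12 = 62.5.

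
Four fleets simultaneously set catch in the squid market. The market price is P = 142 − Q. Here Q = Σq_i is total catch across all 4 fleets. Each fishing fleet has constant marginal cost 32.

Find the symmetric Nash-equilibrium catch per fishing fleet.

22

A representative fishing fleet's profit is π_i = q_i(142 − Q) − 32q_i, with Q = q_i + Σ_{j≠i} q_j.
First-order condition: 110 − 2q_i − Σ_{j≠i} q_j = 0.
Imposing symmetry (q_j = q for all j) turns Σ_{j≠i} q_j into 3q, so 110 = 5q and q = 22.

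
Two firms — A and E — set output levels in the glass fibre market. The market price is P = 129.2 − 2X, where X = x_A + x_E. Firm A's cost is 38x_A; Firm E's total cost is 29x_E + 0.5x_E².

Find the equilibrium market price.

69.95

Firm A's profit: π = x_A(129.2 − 2(x_A + x_E)) − 38x_A.
∂π/∂x_A = 91.2 − 4x_A − 2x_E = 0, so x_A = 22.8 − 0.5x_E.
For E: ∂π/∂x_E = 100.2 − 5x_E − 2x_A = 0 ⇒ x_E = 20.04 − 0.4x_A.
Substituting the second reaction function into the first: x_A = 22.8 − 0.5(20.04 − 0.4x_A), which gives 0.8x_A = 12.78 ⇒ x_A = 15.975.
Then x_E = 20.04 − 0.4·15.975 = 13.65.
Equilibrium price: P = 129.2 − 2·29.625 = 69.95.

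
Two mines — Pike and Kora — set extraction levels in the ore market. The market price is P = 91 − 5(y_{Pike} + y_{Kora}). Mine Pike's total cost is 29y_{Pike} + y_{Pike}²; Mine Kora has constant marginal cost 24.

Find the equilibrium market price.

Mine Pike's profit: π = y_{Pike}(91 − 5(y_{Pike} + y_{Kora})) − 29y_{Pike} − y_{Pike}².
∂π/∂y_{Pike} = 62 − 12y_{Pike} − 5y_{Kora} = 0, so y_{Pike} = 31/6 − (5/12)y_{Kora}.
For Kora: ∂π/∂y_{Kora} = 67 − 10y_{Kora} − 5y_{Pike} = 0 ⇒ y_{Kora} = 6.7 − 0.5y_{Pike}.
Substituting the second reaction function into the first: y_{Pike} = 31/6 − (5/12)(6.7 − 0.5y_{Pike}), which gives (19/24)y_{Pike} = 2.375 ⇒ y_{Pike} = 3.
Then y_{Kora} = 6.7 − 0.5·3 = 5.2.
Equilibrium price: P = 91 − 5·8.2 = 50.

50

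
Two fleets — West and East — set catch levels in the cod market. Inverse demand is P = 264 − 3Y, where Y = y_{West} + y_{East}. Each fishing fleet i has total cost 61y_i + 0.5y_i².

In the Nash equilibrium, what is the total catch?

40.6

Fishing fleet West's profit: π = y_{West}(264 − 3(y_{West} + y_{East})) − 61y_{West} − 0.5y_{West}².
∂π/∂y_{West} = 203 − 7y_{West} − 3y_{East} = 0, so y_{West} = 29 − (3/7)y_{East}.
Setting y_{West} = y_{East} in the reaction function: y_{West} = 29 − (3/7)y_{West}, so y_{West} = 29 / (10/7) = 20.3.
Total catch: 20.3 + 20.3 = 40.6.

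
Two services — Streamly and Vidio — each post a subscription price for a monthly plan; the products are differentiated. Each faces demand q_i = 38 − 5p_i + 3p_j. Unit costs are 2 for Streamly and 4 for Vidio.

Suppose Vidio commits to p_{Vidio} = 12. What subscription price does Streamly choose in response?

Streamly's profit: π = (p_{Streamly} − 2)(38 − 5p_{Streamly} + 3p_{Vidio}).
∂π/∂p_{Streamly} = 48 − 10p_{Streamly} + 3p_{Vidio} = 0 ⇒ p_{Streamly} = 4.8 + 0.3p_{Vidio}.
At p_{Vidio} = 12: p_{Streamly} = 4.8 + 0.3·12 = 8.4.

8.4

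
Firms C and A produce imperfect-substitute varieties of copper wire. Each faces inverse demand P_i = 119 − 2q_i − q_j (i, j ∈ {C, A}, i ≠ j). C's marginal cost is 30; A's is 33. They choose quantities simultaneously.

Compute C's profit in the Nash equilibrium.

Firm C's profit: π = q_C(119 − 2q_C − q_A) − 30q_C.
∂π/∂q_C = 89 − 4q_C − q_A = 0 ⇒ q_C = 22.25 − 0.25q_A.
Similarly q_A = 21.5 − 0.25q_C.
Solving the two reaction functions simultaneously: (1 − (−0.25)(−0.25))q_C = 22.25 − 0.25·21.5, so 0.9375q_C = 16.875 and q_C = 18.
Then q_A = 21.5 − 0.25·18 = 17.
P_C = 119 − 2·18 − 17 = 66.
Profit = (66 − 30)·18 = 648.

648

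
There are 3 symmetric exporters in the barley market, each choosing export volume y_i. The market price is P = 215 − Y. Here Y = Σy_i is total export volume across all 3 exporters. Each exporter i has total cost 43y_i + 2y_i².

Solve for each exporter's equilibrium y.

A representative exporter's profit is π_i = y_i(215 − Y) − 43y_i − 2y_i², with Y = y_i + Σ_{j≠i} y_j.
First-order condition: 172 − 6y_i − Σ_{j≠i} y_j = 0.
Imposing symmetry (y_j = y for all j) turns Σ_{j≠i} y_j into 2y, so 172 = 8y and y = 21.5.

21.5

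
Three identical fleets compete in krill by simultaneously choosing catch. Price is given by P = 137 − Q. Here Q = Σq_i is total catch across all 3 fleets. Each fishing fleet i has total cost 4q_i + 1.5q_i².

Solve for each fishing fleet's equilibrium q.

19

A representative fishing fleet's profit is π_i = q_i(137 − Q) − 4q_i − 1.5q_i², with Q = q_i + Σ_{j≠i} q_j.
First-order condition: 133 − 5q_i − Σ_{j≠i} q_j = 0.
Imposing symmetry (q_j = q for all j) turns Σ_{j≠i} q_j into 2q, so 133 = 7q and q = 19.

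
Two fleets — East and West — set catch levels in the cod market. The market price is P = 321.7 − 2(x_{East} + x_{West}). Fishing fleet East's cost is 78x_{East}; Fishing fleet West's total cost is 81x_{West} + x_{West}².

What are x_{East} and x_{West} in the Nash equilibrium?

49.04, 23.77

Fishing fleet East's profit: π = x_{East}(321.7 − 2(x_{East} + x_{West})) − 78x_{East}.
∂π/∂x_{East} = 243.7 − 4x_{East} − 2x_{West} = 0, so x_{East} = 60.925 − 0.5x_{West}.
For West: ∂π/∂x_{West} = 240.7 − 6x_{West} − 2x_{East} = 0 ⇒ x_{West} = 2407/60 − (1/3)x_{East}.
Substituting the second reaction function into the first: x_{East} = 60.925 − 0.5(2407/60 − (1/3)x_{East}), which gives (5/6)x_{East} = 613/15 ⇒ x_{East} = 49.04.
Then x_{West} = 2407/60 − (1/3)·49.04 = 23.77.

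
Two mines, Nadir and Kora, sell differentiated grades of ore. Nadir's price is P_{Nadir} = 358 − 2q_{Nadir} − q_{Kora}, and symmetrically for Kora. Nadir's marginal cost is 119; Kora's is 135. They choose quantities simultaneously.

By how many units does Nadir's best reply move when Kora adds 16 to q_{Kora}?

Mine Nadir's profit: π = q_{Nadir}(358 − 2q_{Nadir} − q_{Kora}) − 119q_{Nadir}.
∂π/∂q_{Nadir} = 239 − 4q_{Nadir} − q_{Kora} = 0 ⇒ q_{Nadir} = 59.75 − 0.25q_{Kora}.
The reaction-function slope is −0.25, so a 16-unit rise in q_{Kora} moves q_{Nadir} by −0.25 × 16 = −4. Nadir's best response falls — the actions are strategic substitutes.

-4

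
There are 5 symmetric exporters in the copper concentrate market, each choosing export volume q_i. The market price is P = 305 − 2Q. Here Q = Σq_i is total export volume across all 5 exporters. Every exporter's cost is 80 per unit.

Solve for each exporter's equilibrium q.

18.75

A representative exporter's profit is π_i = q_i(305 − 2Q) − 80q_i, with Q = q_i + Σ_{j≠i} q_j.
First-order condition: 225 − 4q_i − 2Σ_{j≠i} q_j = 0.
In a symmetric equilibrium every exporter chooses the same q, so Σ_{j≠i} q_j = 4q. The condition becomes 225 − 12q = 0, giving q = 225/12 = 18.75.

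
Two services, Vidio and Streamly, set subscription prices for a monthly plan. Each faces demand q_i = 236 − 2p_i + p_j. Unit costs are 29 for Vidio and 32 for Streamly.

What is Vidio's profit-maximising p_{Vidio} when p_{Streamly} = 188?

Vidio's profit: π = (p_{Vidio} − 29)(236 − 2p_{Vidio} + p_{Streamly}).
∂π/∂p_{Vidio} = 294 − 4p_{Vidio} + p_{Streamly} = 0 ⇒ p_{Vidio} = 73.5 + 0.25p_{Streamly}.
At p_{Streamly} = 188: p_{Vidio} = 73.5 + 0.25·188 = 120.5.

120.5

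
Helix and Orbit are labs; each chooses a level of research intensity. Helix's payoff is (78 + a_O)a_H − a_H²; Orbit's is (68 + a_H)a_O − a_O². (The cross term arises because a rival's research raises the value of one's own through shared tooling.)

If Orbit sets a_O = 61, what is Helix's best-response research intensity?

69.5

Expanding Helix's payoff: 78a_H + a_Oa_H − a_H².
∂π/∂a_H = 78 + a_O − 2a_H = 0, so a_H = 39 + 0.5a_O.
At a_O = 61: a_H = 39 + 0.5·61 = 69.5.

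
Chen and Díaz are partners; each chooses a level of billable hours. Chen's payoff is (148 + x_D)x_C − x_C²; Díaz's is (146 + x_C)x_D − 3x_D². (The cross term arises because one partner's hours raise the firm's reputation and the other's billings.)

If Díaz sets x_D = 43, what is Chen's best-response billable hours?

Expanding Chen's payoff: 148x_C + x_Dx_C − x_C².
∂π/∂x_C = 148 + x_D − 2x_C = 0, so x_C = 74 + 0.5x_D.
At x_D = 43: x_C = 74 + 0.5·43 = 95.5.

95.5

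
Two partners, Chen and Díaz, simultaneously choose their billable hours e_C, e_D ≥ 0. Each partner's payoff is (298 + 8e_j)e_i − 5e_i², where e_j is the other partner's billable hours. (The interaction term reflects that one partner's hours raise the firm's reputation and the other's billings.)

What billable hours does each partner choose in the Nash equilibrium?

Chen's payoff is (298 + 8e_D)e_C − 5e_C².
∂π/∂e_C = 298 + 8e_D − 10e_C = 0, so e_C = 29.8 + 0.8e_D.
By symmetry e_D = e_C; substituting into the reaction function, 0.2e_C = 29.8 and e_C = 149.

149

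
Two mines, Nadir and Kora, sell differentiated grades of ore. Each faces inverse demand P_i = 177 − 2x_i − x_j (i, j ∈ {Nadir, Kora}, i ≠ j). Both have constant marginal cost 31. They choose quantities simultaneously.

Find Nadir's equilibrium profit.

1705.28

Mine Nadir's profit: π = x_{Nadir}(177 − 2x_{Nadir} − x_{Kora}) − 31x_{Nadir}.
∂π/∂x_{Nadir} = 146 − 4x_{Nadir} − x_{Kora} = 0 ⇒ x_{Nadir} = 36.5 − 0.25x_{Kora}.
The game is symmetric, so in equilibrium x_{Kora} = x_{Nadir}: the reaction function gives 1.25x_{Nadir} = 36.5, hence x_{Nadir} = 29.2.
P_{Nadir} = 177 − 2·29.2 − 29.2 = 89.4.
Profit = (89.4 − 31)·29.2 = 1705.28.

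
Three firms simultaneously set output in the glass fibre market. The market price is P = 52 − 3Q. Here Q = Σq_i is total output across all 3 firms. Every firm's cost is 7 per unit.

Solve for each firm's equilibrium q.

A representative firm's profit is π_i = q_i(52 − 3Q) − 7q_i, with Q = q_i + Σ_{j≠i} q_j.
First-order condition: 45 − 6q_i − 3Σ_{j≠i} q_j = 0.
Imposing symmetry (q_j = q for all j) turns Σ_{j≠i} q_j into 2q, so 45 = 12q and q = 3.75.

3.75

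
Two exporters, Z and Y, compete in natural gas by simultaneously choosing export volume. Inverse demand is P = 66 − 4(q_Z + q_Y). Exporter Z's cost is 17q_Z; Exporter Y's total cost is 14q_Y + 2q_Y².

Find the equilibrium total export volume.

7.5

Exporter Z's profit: π = q_Z(66 − 4(q_Z + q_Y)) − 17q_Z.
∂π/∂q_Z = 49 − 8q_Z − 4q_Y = 0, so q_Z = 6.125 − 0.5q_Y.
For Y: ∂π/∂q_Y = 52 − 12q_Y − 4q_Z = 0 ⇒ q_Y = 13/3 − (1/3)q_Z.
Substituting the second reaction function into the first: q_Z = 6.125 − 0.5(13/3 − (1/3)q_Z), which gives (5/6)q_Z = 95/24 ⇒ q_Z = 4.75.
Then q_Y = 13/3 − (1/3)·4.75 = 2.75.
Total export volume: 4.75 + 2.75 = 7.5.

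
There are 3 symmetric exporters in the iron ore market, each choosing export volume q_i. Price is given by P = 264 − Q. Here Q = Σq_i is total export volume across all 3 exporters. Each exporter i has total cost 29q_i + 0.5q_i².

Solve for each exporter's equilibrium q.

A representative exporter's profit is π_i = q_i(264 − Q) − 29q_i − 0.5q_i², with Q = q_i + Σ_{j≠i} q_j.
First-order condition: 235 − 3q_i − Σ_{j≠i} q_j = 0.
With identical exporters, set every q_j = q: then 235 − 3q − 2q = 0, i.e. q = 235/5 = 47.

47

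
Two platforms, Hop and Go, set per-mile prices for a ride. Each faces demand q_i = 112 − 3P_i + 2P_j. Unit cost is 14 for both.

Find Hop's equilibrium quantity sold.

73.5

Hop's profit: π = (P_{Hop} − 14)(112 − 3P_{Hop} + 2P_{Go}).
∂π/∂P_{Hop} = 154 − 6P_{Hop} + 2P_{Go} = 0 ⇒ P_{Hop} = 77/3 + (1/3)P_{Go}.
Setting P_{Hop} = P_{Go} in the reaction function: P_{Hop} = 77/3 + (1/3)P_{Hop}, so P_{Hop} = (77/3) / (2/3) = 38.5.
q_{Hop} = 112 − 3·38.5 + 2·38.5 = 73.5.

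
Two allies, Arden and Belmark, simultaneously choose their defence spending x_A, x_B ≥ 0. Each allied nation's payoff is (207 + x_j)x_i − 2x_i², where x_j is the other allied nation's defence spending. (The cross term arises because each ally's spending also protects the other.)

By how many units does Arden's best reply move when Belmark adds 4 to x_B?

Arden's payoff is (207 + x_B)x_A − 2x_A².
∂π/∂x_A = 207 + x_B − 4x_A = 0, so x_A = 51.75 + 0.25x_B.
The reaction-function slope is 0.25, so a 4-unit rise in x_B moves x_A by 0.25 × 4 = 1. Arden's best response rises — the actions are strategic complements.

1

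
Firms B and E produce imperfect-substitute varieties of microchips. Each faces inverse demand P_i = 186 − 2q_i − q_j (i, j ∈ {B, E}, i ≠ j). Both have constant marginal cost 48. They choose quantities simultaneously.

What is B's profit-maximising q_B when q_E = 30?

Firm B's profit: π = q_B(186 − 2q_B − q_E) − 48q_B.
∂π/∂q_B = 138 − 4q_B − q_E = 0 ⇒ q_B = 34.5 − 0.25q_E.
At q_E = 30: q_B = 34.5 − 0.25·30 = 27.

27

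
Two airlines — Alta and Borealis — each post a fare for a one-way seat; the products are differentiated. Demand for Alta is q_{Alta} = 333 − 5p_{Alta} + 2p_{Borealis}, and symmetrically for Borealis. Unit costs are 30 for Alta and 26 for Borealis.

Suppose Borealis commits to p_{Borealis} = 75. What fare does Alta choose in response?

63.3

Alta's profit: π = (p_{Alta} − 30)(333 − 5p_{Alta} + 2p_{Borealis}).
∂π/∂p_{Alta} = 483 − 10p_{Alta} + 2p_{Borealis} = 0 ⇒ p_{Alta} = 48.3 + 0.2p_{Borealis}.
At p_{Borealis} = 75: p_{Alta} = 48.3 + 0.2·75 = 63.3.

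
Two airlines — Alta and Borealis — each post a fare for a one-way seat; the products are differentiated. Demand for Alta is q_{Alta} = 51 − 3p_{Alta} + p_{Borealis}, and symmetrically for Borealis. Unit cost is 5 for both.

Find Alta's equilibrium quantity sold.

24.6

Alta's profit: π = (p_{Alta} − 5)(51 − 3p_{Alta} + p_{Borealis}).
∂π/∂p_{Alta} = 66 − 6p_{Alta} + p_{Borealis} = 0 ⇒ p_{Alta} = 11 + (1/6)p_{Borealis}.
Setting p_{Alta} = p_{Borealis} in the reaction function: p_{Alta} = 11 + (1/6)p_{Alta}, so p_{Alta} = 11 / (5/6) = 13.2.
q_{Alta} = 51 − 3·13.2 + 13.2 = 24.6.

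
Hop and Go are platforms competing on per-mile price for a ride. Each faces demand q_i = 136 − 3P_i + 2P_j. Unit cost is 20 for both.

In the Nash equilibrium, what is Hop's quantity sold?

87

Hop's profit: π = (P_{Hop} − 20)(136 − 3P_{Hop} + 2P_{Go}).
∂π/∂P_{Hop} = 196 − 6P_{Hop} + 2P_{Go} = 0 ⇒ P_{Hop} = 98/3 + (1/3)P_{Go}.
By symmetry P_{Go} = P_{Hop}; substituting into the reaction function, (2/3)P_{Hop} = 98/3 and P_{Hop} = 49.
q_{Hop} = 136 − 3·49 + 2·49 = 87.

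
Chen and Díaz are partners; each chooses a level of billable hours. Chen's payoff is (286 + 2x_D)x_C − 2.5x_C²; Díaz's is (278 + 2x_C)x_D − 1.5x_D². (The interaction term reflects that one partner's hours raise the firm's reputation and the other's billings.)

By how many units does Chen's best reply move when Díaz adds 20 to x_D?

Expanding Chen's payoff: 286x_C + 2x_Dx_C − 2.5x_C².
∂π/∂x_C = 286 + 2x_D − 5x_C = 0, so x_C = 57.2 + 0.4x_D.
The reaction-function slope is 0.4, so a 20-unit rise in x_D moves x_C by 0.4 × 20 = 8. Chen's best response rises — the actions are strategic complements.

8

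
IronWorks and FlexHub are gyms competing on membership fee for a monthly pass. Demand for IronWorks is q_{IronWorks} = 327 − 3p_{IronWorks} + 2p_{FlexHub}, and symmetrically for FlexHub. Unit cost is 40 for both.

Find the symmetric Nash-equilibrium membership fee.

111.75

IronWorks's profit: π = (p_{IronWorks} − 40)(327 − 3p_{IronWorks} + 2p_{FlexHub}).
∂π/∂p_{IronWorks} = 447 − 6p_{IronWorks} + 2p_{FlexHub} = 0 ⇒ p_{IronWorks} = 74.5 + (1/3)p_{FlexHub}.
By symmetry p_{FlexHub} = p_{IronWorks}; substituting into the reaction function, (2/3)p_{IronWorks} = 74.5 and p_{IronWorks} = 111.75.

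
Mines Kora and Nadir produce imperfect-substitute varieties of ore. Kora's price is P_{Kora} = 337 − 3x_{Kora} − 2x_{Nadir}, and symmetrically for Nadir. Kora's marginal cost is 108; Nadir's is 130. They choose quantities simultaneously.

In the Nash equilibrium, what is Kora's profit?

2700

Mine Kora's profit: π = x_{Kora}(337 − 3x_{Kora} − 2x_{Nadir}) − 108x_{Kora}.
∂π/∂x_{Kora} = 229 − 6x_{Kora} − 2x_{Nadir} = 0 ⇒ x_{Kora} = 229/6 − (1/3)x_{Nadir}.
Similarly x_{Nadir} = 34.5 − (1/3)x_{Kora}.
Solving the two reaction functions simultaneously: (1 − (−1/3)(−1/3))x_{Kora} = 229/6 − (1/3)·34.5, so (8/9)x_{Kora} = 80/3 and x_{Kora} = 30.
Then x_{Nadir} = 34.5 − (1/3)·30 = 24.5.
P_{Kora} = 337 − 3·30 − 2·24.5 = 198.
Profit = (198 − 108)·30 = 2700.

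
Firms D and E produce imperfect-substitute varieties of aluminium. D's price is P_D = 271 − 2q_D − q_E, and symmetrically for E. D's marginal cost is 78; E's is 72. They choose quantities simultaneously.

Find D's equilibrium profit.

2918.48

Firm D's profit: π = q_D(271 − 2q_D − q_E) − 78q_D.
∂π/∂q_D = 193 − 4q_D − q_E = 0 ⇒ q_D = 48.25 − 0.25q_E.
Similarly q_E = 49.75 − 0.25q_D.
Solving the two reaction functions simultaneously: (1 − (−0.25)(−0.25))q_D = 48.25 − 0.25·49.75, so 0.9375q_D = 35.8125 and q_D = 38.2.
Then q_E = 49.75 − 0.25·38.2 = 40.2.
P_D = 271 − 2·38.2 − 40.2 = 154.4.
Profit = (154.4 − 78)·38.2 = 2918.48.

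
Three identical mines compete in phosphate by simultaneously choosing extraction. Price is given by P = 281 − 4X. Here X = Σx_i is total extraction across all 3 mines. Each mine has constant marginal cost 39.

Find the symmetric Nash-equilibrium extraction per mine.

15.125

A representative mine's profit is π_i = x_i(281 − 4X) − 39x_i, with X = x_i + Σ_{j≠i} x_j.
First-order condition: 242 − 8x_i − 4Σ_{j≠i} x_j = 0.
Imposing symmetry (x_j = x for all j) turns Σ_{j≠i} x_j into 2x, so 242 = 16x and x = 15.125.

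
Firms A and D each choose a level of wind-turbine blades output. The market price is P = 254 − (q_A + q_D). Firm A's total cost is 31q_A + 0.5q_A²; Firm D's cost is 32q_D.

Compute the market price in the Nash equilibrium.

120.6

Firm A's profit: π = q_A(254 − (q_A + q_D)) − 31q_A − 0.5q_A².
∂π/∂q_A = 223 − 3q_A − q_D = 0, so q_A = 223/3 − (1/3)q_D.
For D: ∂π/∂q_D = 222 − 2q_D − q_A = 0 ⇒ q_D = 111 − 0.5q_A.
Solving the two reaction functions simultaneously: (1 − (−1/3)(−0.5))q_A = 223/3 − (1/3)·111, so (5/6)q_A = 112/3 and q_A = 44.8.
Then q_D = 111 − 0.5·44.8 = 88.6.
Equilibrium price: P = 254 − 133.4 = 120.6.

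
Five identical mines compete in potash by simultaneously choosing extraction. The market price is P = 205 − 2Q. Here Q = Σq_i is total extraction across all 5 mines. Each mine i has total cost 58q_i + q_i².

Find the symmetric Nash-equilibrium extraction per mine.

A representative mine's profit is π_i = q_i(205 − 2Q) − 58q_i − q_i², with Q = q_i + Σ_{j≠i} q_j.
First-order condition: 147 − 6q_i − 2Σ_{j≠i} q_j = 0.
With identical mines, set every q_j = q: then 147 − 6q − 8q = 0, i.e. q = 147/14 = 10.5.

10.5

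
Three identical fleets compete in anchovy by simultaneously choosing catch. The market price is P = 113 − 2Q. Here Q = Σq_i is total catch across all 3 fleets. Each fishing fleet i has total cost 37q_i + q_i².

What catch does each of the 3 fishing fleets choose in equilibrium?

A representative fishing fleet's profit is π_i = q_i(113 − 2Q) − 37q_i − q_i², with Q = q_i + Σ_{j≠i} q_j.
First-order condition: 76 − 6q_i − 2Σ_{j≠i} q_j = 0.
With identical fishing fleets, set every q_j = q: then 76 − 6q − 4q = 0, i.e. q = 76/10 = 7.6.

7.6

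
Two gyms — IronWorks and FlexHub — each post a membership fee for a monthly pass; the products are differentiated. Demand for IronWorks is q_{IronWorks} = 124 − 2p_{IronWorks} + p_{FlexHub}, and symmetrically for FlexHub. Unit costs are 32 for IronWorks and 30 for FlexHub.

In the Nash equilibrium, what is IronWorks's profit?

IronWorks's profit: π = (p_{IronWorks} − 32)(124 − 2p_{IronWorks} + p_{FlexHub}).
∂π/∂p_{IronWorks} = 188 − 4p_{IronWorks} + p_{FlexHub} = 0 ⇒ p_{IronWorks} = 47 + 0.25p_{FlexHub}.
Similarly p_{FlexHub} = 46 + 0.25p_{IronWorks}.
Plugging p_{FlexHub} into IronWorks's best response: p_{IronWorks} = 47 + 0.25(46 + 0.25p_{IronWorks}) ⇒ 0.9375p_{IronWorks} = 58.5, so p_{IronWorks} = 62.4.
Then p_{FlexHub} = 46 + 0.25·62.4 = 61.6.
q_{IronWorks} = 124 − 2·62.4 + 61.6 = 60.8.
Profit = (62.4 − 32)·60.8 = 1848.32.

1848.32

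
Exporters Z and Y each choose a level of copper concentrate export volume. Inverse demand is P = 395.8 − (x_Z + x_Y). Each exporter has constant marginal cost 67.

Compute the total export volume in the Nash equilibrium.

Exporter Z's profit: π = x_Z(395.8 − (x_Z + x_Y)) − 67x_Z.
∂π/∂x_Z = 328.8 − 2x_Z − x_Y = 0, so x_Z = 164.4 − 0.5x_Y.
By symmetry x_Y = x_Z; substituting into the reaction function, 1.5x_Z = 164.4 and x_Z = 109.6.
Total export volume: 109.6 + 109.6 = 219.2.

219.2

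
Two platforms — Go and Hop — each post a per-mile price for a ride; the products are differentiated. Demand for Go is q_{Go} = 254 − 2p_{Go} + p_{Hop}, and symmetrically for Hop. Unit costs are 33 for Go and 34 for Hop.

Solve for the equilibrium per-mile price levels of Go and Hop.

Go's profit: π = (p_{Go} − 33)(254 − 2p_{Go} + p_{Hop}).
∂π/∂p_{Go} = 320 − 4p_{Go} + p_{Hop} = 0 ⇒ p_{Go} = 80 + 0.25p_{Hop}.
Similarly p_{Hop} = 80.5 + 0.25p_{Go}.
Substituting the second reaction function into the first: p_{Go} = 80 + 0.25(80.5 + 0.25p_{Go}), which gives 0.9375p_{Go} = 100.125 ⇒ p_{Go} = 106.8.
Then p_{Hop} = 80.5 + 0.25·106.8 = 107.2.

106.8, 107.2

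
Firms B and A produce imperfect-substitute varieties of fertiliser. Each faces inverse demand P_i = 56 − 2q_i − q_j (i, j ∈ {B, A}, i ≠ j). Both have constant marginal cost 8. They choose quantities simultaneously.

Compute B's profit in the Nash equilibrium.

Firm B's profit: π = q_B(56 − 2q_B − q_A) − 8q_B.
∂π/∂q_B = 48 − 4q_B − q_A = 0 ⇒ q_B = 12 − 0.25q_A.
The game is symmetric, so in equilibrium q_A = q_B: the reaction function gives 1.25q_B = 12, hence q_B = 9.6.
P_B = 56 − 2·9.6 − 9.6 = 27.2.
Profit = (27.2 − 8)·9.6 = 184.32.

184.32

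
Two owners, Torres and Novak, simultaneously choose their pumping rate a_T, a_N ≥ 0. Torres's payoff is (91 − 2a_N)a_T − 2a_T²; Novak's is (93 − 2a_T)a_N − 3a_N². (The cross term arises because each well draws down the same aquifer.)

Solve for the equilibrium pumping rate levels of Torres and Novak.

Expanding Torres's payoff: 91a_T − 2a_Na_T − 2a_T².
∂π/∂a_T = 91 − 2a_N − 4a_T = 0, so a_T = 22.75 − 0.5a_N.
Likewise for Novak: a_N = 15.5 − (1/3)a_T.
Substituting the second reaction function into the first: a_T = 22.75 − 0.5(15.5 − (1/3)a_T), which gives (5/6)a_T = 15 ⇒ a_T = 18.
Then a_N = 15.5 − (1/3)·18 = 9.5.

18, 9.5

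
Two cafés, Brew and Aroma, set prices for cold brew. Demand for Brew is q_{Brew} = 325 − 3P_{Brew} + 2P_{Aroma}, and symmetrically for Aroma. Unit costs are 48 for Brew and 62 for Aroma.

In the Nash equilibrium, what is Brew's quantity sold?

Brew's profit: π = (P_{Brew} − 48)(325 − 3P_{Brew} + 2P_{Aroma}).
∂π/∂P_{Brew} = 469 − 6P_{Brew} + 2P_{Aroma} = 0 ⇒ P_{Brew} = 469/6 + (1/3)P_{Aroma}.
Similarly P_{Aroma} = 511/6 + (1/3)P_{Brew}.
Solving the two reaction functions simultaneously: (1 − (1/3)(1/3))P_{Brew} = 469/6 + (1/3)·(511/6), so (8/9)P_{Brew} = 959/9 and P_{Brew} = 119.875.
Then P_{Aroma} = 511/6 + (1/3)·119.875 = 125.125.
q_{Brew} = 325 − 3·119.875 + 2·125.125 = 215.625.

215.625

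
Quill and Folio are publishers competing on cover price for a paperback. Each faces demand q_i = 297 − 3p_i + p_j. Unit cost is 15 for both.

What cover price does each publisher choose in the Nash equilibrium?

Quill's profit: π = (p_{Quill} − 15)(297 − 3p_{Quill} + p_{Folio}).
∂π/∂p_{Quill} = 342 − 6p_{Quill} + p_{Folio} = 0 ⇒ p_{Quill} = 57 + (1/6)p_{Folio}.
By symmetry p_{Folio} = p_{Quill}; substituting into the reaction function, (5/6)p_{Quill} = 57 and p_{Quill} = 68.4.

68.4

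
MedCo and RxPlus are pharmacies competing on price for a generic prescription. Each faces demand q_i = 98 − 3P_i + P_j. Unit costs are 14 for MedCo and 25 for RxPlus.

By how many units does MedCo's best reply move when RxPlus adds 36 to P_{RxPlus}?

6

MedCo's profit: π = (P_{MedCo} − 14)(98 − 3P_{MedCo} + P_{RxPlus}).
∂π/∂P_{MedCo} = 140 − 6P_{MedCo} + P_{RxPlus} = 0 ⇒ P_{MedCo} = 70/3 + (1/6)P_{RxPlus}.
The reaction-function slope is 1/6, so a 36-unit rise in P_{RxPlus} moves P_{MedCo} by 1/6 × 36 = 6. MedCo's best response rises — the actions are strategic complements.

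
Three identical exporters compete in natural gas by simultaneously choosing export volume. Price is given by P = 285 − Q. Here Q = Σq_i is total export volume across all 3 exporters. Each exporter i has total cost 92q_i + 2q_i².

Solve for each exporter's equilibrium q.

24.125

A representative exporter's profit is π_i = q_i(285 − Q) − 92q_i − 2q_i², with Q = q_i + Σ_{j≠i} q_j.
First-order condition: 193 − 6q_i − Σ_{j≠i} q_j = 0.
In a symmetric equilibrium every exporter chooses the same q, so Σ_{j≠i} q_j = 2q. The condition becomes 193 − 8q = 0, giving q = 193/8 = 24.125.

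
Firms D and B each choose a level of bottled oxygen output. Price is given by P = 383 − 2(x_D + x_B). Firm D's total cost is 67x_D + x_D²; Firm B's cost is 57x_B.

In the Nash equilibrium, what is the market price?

189.4

Firm D's profit: π = x_D(383 − 2(x_D + x_B)) − 67x_D − x_D².
∂π/∂x_D = 316 − 6x_D − 2x_B = 0, so x_D = 158/3 − (1/3)x_B.
For B: ∂π/∂x_B = 326 − 4x_B − 2x_D = 0 ⇒ x_B = 81.5 − 0.5x_D.
Substituting the second reaction function into the first: x_D = 158/3 − (1/3)(81.5 − 0.5x_D), which gives (5/6)x_D = 25.5 ⇒ x_D = 30.6.
Then x_B = 81.5 − 0.5·30.6 = 66.2.
Equilibrium price: P = 383 − 2·96.8 = 189.4.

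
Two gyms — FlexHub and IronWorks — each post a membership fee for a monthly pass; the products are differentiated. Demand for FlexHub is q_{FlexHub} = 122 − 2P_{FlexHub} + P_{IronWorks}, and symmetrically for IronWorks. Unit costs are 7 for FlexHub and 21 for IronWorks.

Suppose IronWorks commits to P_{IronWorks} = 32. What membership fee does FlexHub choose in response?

42

FlexHub's profit: π = (P_{FlexHub} − 7)(122 − 2P_{FlexHub} + P_{IronWorks}).
∂π/∂P_{FlexHub} = 136 − 4P_{FlexHub} + P_{IronWorks} = 0 ⇒ P_{FlexHub} = 34 + 0.25P_{IronWorks}.
At P_{IronWorks} = 32: P_{FlexHub} = 34 + 0.25·32 = 42.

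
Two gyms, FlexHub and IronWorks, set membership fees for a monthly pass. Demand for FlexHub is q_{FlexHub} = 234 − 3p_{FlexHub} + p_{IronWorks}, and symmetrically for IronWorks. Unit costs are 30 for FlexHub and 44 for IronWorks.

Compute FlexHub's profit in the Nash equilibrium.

3888

FlexHub's profit: π = (p_{FlexHub} − 30)(234 − 3p_{FlexHub} + p_{IronWorks}).
∂π/∂p_{FlexHub} = 324 − 6p_{FlexHub} + p_{IronWorks} = 0 ⇒ p_{FlexHub} = 54 + (1/6)p_{IronWorks}.
Similarly p_{IronWorks} = 61 + (1/6)p_{FlexHub}.
Plugging p_{IronWorks} into FlexHub's best response: p_{FlexHub} = 54 + (1/6)(61 + (1/6)p_{FlexHub}) ⇒ (35/36)p_{FlexHub} = 385/6, so p_{FlexHub} = 66.
Then p_{IronWorks} = 61 + (1/6)·66 = 72.
q_{FlexHub} = 234 − 3·66 + 72 = 108.
Profit = (66 − 30)·108 = 3888.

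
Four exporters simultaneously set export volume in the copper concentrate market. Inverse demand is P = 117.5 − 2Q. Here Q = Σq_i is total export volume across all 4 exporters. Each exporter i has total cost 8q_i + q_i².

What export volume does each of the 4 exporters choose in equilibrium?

9.125

A representative exporter's profit is π_i = q_i(117.5 − 2Q) − 8q_i − q_i², with Q = q_i + Σ_{j≠i} q_j.
First-order condition: 109.5 − 6q_i − 2Σ_{j≠i} q_j = 0.
In a symmetric equilibrium every exporter chooses the same q, so Σ_{j≠i} q_j = 3q. The condition becomes 109.5 − 12q = 0, giving q = 109.5/12 = 9.125.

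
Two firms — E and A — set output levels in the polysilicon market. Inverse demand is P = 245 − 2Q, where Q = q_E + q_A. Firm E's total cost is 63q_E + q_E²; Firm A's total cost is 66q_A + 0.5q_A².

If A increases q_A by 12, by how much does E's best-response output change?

-4

Firm E's profit: π = q_E(245 − 2(q_E + q_A)) − 63q_E − q_E².
∂π/∂q_E = 182 − 6q_E − 2q_A = 0, so q_E = 91/3 − (1/3)q_A.
The reaction-function slope is −1/3, so a 12-unit rise in q_A moves q_E by −1/3 × 12 = −4. E's best response falls — the actions are strategic substitutes.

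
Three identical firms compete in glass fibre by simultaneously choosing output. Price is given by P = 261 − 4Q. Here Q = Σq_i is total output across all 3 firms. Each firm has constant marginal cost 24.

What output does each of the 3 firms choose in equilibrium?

A representative firm's profit is π_i = q_i(261 − 4Q) − 24q_i, with Q = q_i + Σ_{j≠i} q_j.
First-order condition: 237 − 8q_i − 4Σ_{j≠i} q_j = 0.
Imposing symmetry (q_j = q for all j) turns Σ_{j≠i} q_j into 2q, so 237 = 16q and q = 14.8125.

14.8125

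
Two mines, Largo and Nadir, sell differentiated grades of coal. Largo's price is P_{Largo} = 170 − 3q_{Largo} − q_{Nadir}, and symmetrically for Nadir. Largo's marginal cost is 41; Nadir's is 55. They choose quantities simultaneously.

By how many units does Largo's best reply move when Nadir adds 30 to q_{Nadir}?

Mine Largo's profit: π = q_{Largo}(170 − 3q_{Largo} − q_{Nadir}) − 41q_{Largo}.
∂π/∂q_{Largo} = 129 − 6q_{Largo} − q_{Nadir} = 0 ⇒ q_{Largo} = 21.5 − (1/6)q_{Nadir}.
The reaction-function slope is −1/6, so a 30-unit rise in q_{Nadir} moves q_{Largo} by −1/6 × 30 = −5. Largo's best response falls — the actions are strategic substitutes.

-5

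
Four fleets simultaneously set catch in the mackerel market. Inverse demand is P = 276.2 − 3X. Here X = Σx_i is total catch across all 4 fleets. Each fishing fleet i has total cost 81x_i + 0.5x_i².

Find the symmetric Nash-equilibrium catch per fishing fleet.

A representative fishing fleet's profit is π_i = x_i(276.2 − 3X) − 81x_i − 0.5x_i², with X = x_i + Σ_{j≠i} x_j.
First-order condition: 195.2 − 7x_i − 3Σ_{j≠i} x_j = 0.
Imposing symmetry (x_j = x for all j) turns Σ_{j≠i} x_j into 3x, so 195.2 = 16x and x = 12.2.

12.2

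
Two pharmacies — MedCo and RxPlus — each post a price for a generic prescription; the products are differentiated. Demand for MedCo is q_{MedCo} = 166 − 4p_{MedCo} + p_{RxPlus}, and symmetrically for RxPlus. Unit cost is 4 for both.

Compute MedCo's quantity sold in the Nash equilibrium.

88

MedCo's profit: π = (p_{MedCo} − 4)(166 − 4p_{MedCo} + p_{RxPlus}).
∂π/∂p_{MedCo} = 182 − 8p_{MedCo} + p_{RxPlus} = 0 ⇒ p_{MedCo} = 22.75 + 0.125p_{RxPlus}.
Setting p_{MedCo} = p_{RxPlus} in the reaction function: p_{MedCo} = 22.75 + 0.125p_{MedCo}, so p_{MedCo} = 22.75 / 0.875 = 26.
q_{MedCo} = 166 − 4·26 + 26 = 88.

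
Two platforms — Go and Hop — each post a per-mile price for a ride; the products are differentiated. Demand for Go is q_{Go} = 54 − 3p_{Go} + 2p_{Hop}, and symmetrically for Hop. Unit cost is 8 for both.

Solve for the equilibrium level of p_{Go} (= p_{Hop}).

Go's profit: π = (p_{Go} − 8)(54 − 3p_{Go} + 2p_{Hop}).
∂π/∂p_{Go} = 78 − 6p_{Go} + 2p_{Hop} = 0 ⇒ p_{Go} = 13 + (1/3)p_{Hop}.
By symmetry p_{Hop} = p_{Go}; substituting into the reaction function, (2/3)p_{Go} = 13 and p_{Go} = 19.5.

19.5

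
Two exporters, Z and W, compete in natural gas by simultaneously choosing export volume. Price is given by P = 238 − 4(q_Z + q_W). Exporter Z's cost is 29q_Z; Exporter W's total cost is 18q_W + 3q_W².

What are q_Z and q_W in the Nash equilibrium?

Exporter Z's profit: π = q_Z(238 − 4(q_Z + q_W)) − 29q_Z.
∂π/∂q_Z = 209 − 8q_Z − 4q_W = 0, so q_Z = 26.125 − 0.5q_W.
For W: ∂π/∂q_W = 220 − 14q_W − 4q_Z = 0 ⇒ q_W = 110/7 − (2/7)q_Z.
Plugging q_W into Z's best response: q_Z = 26.125 − 0.5(110/7 − (2/7)q_Z) ⇒ (6/7)q_Z = 1023/56, so q_Z = 21.3125.
Then q_W = 110/7 − (2/7)·21.3125 = 9.625.

21.3125, 9.625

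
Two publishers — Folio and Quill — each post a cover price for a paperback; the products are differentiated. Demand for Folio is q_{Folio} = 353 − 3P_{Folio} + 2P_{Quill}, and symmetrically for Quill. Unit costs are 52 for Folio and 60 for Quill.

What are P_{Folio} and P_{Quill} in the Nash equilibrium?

Folio's profit: π = (P_{Folio} − 52)(353 − 3P_{Folio} + 2P_{Quill}).
∂π/∂P_{Folio} = 509 − 6P_{Folio} + 2P_{Quill} = 0 ⇒ P_{Folio} = 509/6 + (1/3)P_{Quill}.
Similarly P_{Quill} = 533/6 + (1/3)P_{Folio}.
Plugging P_{Quill} into Folio's best response: P_{Folio} = 509/6 + (1/3)(533/6 + (1/3)P_{Folio}) ⇒ (8/9)P_{Folio} = 1030/9, so P_{Folio} = 128.75.
Then P_{Quill} = 533/6 + (1/3)·128.75 = 131.75.

128.75, 131.75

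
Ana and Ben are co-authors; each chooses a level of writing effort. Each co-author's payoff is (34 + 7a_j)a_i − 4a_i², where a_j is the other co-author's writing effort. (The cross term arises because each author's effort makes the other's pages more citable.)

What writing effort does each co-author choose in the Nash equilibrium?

34

Ana's payoff is (34 + 7a_B)a_A − 4a_A².
∂π/∂a_A = 34 + 7a_B − 8a_A = 0, so a_A = 4.25 + 0.875a_B.
By symmetry a_B = a_A; substituting into the reaction function, 0.125a_A = 4.25 and a_A = 34.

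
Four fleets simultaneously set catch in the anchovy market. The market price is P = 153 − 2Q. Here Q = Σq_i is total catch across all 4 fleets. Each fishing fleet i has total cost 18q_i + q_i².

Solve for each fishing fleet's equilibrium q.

A representative fishing fleet's profit is π_i = q_i(153 − 2Q) − 18q_i − q_i², with Q = q_i + Σ_{j≠i} q_j.
First-order condition: 135 − 6q_i − 2Σ_{j≠i} q_j = 0.
In a symmetric equilibrium every fishing fleet chooses the same q, so Σ_{j≠i} q_j = 3q. The condition becomes 135 − 12q = 0, giving q = 135/12 = 11.25.

11.25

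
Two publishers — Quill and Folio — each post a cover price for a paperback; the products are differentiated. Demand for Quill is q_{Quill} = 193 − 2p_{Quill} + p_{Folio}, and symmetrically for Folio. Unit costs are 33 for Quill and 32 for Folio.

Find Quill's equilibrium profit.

5660.48

Quill's profit: π = (p_{Quill} − 33)(193 − 2p_{Quill} + p_{Folio}).
∂π/∂p_{Quill} = 259 − 4p_{Quill} + p_{Folio} = 0 ⇒ p_{Quill} = 64.75 + 0.25p_{Folio}.
Similarly p_{Folio} = 64.25 + 0.25p_{Quill}.
Plugging p_{Folio} into Quill's best response: p_{Quill} = 64.75 + 0.25(64.25 + 0.25p_{Quill}) ⇒ 0.9375p_{Quill} = 80.8125, so p_{Quill} = 86.2.
Then p_{Folio} = 64.25 + 0.25·86.2 = 85.8.
q_{Quill} = 193 − 2·86.2 + 85.8 = 106.4.
Profit = (86.2 − 33)·106.4 = 5660.48.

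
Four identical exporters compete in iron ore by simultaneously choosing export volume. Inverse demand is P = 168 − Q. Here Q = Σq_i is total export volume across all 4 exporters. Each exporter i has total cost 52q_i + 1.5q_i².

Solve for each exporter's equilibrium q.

14.5

A representative exporter's profit is π_i = q_i(168 − Q) − 52q_i − 1.5q_i², with Q = q_i + Σ_{j≠i} q_j.
First-order condition: 116 − 5q_i − Σ_{j≠i} q_j = 0.
Imposing symmetry (q_j = q for all j) turns Σ_{j≠i} q_j into 3q, so 116 = 8q and q = 14.5.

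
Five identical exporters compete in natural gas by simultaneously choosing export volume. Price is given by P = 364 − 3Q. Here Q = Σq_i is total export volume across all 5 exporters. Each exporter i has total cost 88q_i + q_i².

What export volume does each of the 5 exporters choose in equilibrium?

13.8

A representative exporter's profit is π_i = q_i(364 − 3Q) − 88q_i − q_i², with Q = q_i + Σ_{j≠i} q_j.
First-order condition: 276 − 8q_i − 3Σ_{j≠i} q_j = 0.
In a symmetric equilibrium every exporter chooses the same q, so Σ_{j≠i} q_j = 4q. The condition becomes 276 − 20q = 0, giving q = 276/20 = 13.8.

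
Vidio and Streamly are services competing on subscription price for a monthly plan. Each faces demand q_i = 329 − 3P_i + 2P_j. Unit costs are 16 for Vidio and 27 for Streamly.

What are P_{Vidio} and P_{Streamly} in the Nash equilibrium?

Vidio's profit: π = (P_{Vidio} − 16)(329 − 3P_{Vidio} + 2P_{Streamly}).
∂π/∂P_{Vidio} = 377 − 6P_{Vidio} + 2P_{Streamly} = 0 ⇒ P_{Vidio} = 377/6 + (1/3)P_{Streamly}.
Similarly P_{Streamly} = 205/3 + (1/3)P_{Vidio}.
Substituting the second reaction function into the first: P_{Vidio} = 377/6 + (1/3)(205/3 + (1/3)P_{Vidio}), which gives (8/9)P_{Vidio} = 1541/18 ⇒ P_{Vidio} = 96.3125.
Then P_{Streamly} = 205/3 + (1/3)·96.3125 = 100.4375.

96.3125, 100.4375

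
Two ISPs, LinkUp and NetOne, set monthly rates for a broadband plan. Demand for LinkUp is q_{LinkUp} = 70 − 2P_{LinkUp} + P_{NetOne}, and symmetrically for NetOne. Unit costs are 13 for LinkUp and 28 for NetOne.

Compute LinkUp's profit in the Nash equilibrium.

882

LinkUp's profit: π = (P_{LinkUp} − 13)(70 − 2P_{LinkUp} + P_{NetOne}).
∂π/∂P_{LinkUp} = 96 − 4P_{LinkUp} + P_{NetOne} = 0 ⇒ P_{LinkUp} = 24 + 0.25P_{NetOne}.
Similarly P_{NetOne} = 31.5 + 0.25P_{LinkUp}.
Solving the two reaction functions simultaneously: (1 − (0.25)(0.25))P_{LinkUp} = 24 + 0.25·31.5, so 0.9375P_{LinkUp} = 31.875 and P_{LinkUp} = 34.
Then P_{NetOne} = 31.5 + 0.25·34 = 40.
q_{LinkUp} = 70 − 2·34 + 40 = 42.
Profit = (34 − 13)·42 = 882.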